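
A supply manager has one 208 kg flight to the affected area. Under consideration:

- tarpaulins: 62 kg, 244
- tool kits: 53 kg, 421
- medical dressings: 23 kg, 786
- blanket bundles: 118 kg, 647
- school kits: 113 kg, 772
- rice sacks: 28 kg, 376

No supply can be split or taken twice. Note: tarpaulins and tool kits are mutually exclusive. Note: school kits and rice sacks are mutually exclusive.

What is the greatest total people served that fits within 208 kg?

Best packing: tool kits + medical dressings + school kits — 189 kg, 1979 total.

1979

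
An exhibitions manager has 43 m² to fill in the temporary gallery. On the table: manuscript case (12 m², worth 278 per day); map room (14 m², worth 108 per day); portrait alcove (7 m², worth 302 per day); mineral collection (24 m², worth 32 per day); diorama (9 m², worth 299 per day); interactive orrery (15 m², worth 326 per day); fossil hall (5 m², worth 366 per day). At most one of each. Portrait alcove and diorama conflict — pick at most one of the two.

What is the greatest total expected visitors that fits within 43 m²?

1272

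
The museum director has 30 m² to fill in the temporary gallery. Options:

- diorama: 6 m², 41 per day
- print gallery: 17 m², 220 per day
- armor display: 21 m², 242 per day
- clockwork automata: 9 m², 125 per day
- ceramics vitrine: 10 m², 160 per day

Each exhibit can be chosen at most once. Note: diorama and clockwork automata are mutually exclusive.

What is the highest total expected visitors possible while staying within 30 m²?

Taking print gallery + ceramics vitrine: 27 m² used, 380 in expected visitors.
Next best is armor display + clockwork automata at 367 (30 m²) — short by 13.

380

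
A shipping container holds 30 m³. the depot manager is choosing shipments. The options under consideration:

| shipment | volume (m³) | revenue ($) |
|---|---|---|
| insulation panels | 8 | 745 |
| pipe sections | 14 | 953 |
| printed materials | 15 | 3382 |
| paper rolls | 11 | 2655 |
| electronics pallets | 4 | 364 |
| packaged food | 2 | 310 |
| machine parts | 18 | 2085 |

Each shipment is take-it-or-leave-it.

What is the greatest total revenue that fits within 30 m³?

6401

By revenue per m³: paper rolls 241.36, printed materials 225.47, packaged food 155.00, machine parts 115.83 lead.
Filling by ratio: printed materials + paper rolls + packaged food for 6347, with 2 m³ left unused.
Replace packaged food with electronics pallets: the trade gains 54 net, giving 6401 at 30 m³.
That's the maximum — no swap from here does better than 6401.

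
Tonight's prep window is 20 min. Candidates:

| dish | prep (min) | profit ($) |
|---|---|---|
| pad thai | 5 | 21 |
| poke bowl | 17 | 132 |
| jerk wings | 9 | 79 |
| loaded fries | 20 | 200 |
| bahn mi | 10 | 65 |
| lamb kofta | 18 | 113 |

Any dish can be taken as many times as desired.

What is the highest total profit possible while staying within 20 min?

Best packing: loaded fries — 20 min, 200 total.
Nothing else within 20 min beats 200.

200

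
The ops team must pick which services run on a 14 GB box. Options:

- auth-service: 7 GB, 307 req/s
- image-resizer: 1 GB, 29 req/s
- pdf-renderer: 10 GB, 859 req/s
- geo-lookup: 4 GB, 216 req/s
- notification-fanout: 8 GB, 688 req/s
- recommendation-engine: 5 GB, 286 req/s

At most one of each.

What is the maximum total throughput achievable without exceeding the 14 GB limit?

1075

By throughput per GB: notification-fanout 86.00, pdf-renderer 85.90, recommendation-engine 57.20 lead.
Taking the top-ratio services first gives image-resizer + notification-fanout + recommendation-engine for 1003 (14 GB).
But pdf-renderer + geo-lookup fits in 14 GB and reaches 1075.
Next best is image-resizer + notification-fanout + recommendation-engine at 1003 (14 GB) — short by 72.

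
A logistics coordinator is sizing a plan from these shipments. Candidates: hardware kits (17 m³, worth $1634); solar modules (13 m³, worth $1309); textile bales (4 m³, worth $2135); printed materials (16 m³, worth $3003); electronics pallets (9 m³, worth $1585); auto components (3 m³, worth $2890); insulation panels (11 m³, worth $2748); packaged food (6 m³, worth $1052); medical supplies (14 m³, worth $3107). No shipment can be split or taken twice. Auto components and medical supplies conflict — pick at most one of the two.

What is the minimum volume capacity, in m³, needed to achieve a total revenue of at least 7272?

18

Look for the lowest-volume combination reaching 7272.
textile bales + auto components + insulation panels reaches 7773 using 18 m³.
No combination under 18 m³ hits 7272.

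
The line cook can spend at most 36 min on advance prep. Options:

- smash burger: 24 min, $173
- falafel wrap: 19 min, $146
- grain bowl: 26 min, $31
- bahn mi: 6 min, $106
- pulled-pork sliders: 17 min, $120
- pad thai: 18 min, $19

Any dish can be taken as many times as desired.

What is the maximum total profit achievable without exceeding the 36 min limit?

Ranking by ratio (profit/min): bahn mi 17.67, falafel wrap 7.68, smash burger 7.21, pulled-pork sliders 7.06.
Taking 6×bahn mi: 36 min used, 636 in profit.
Nothing else within 36 min beats 636.

636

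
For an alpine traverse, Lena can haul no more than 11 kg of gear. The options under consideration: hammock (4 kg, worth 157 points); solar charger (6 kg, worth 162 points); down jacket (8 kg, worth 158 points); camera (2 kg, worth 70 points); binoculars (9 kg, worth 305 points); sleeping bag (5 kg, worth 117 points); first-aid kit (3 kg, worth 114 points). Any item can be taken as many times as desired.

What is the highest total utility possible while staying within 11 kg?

Ranking by ratio (utility/kg): hammock 39.25, first-aid kit 38.00, camera 35.00.
2×hammock + first-aid kit uses 11 of the 11 kg and totals 428.

428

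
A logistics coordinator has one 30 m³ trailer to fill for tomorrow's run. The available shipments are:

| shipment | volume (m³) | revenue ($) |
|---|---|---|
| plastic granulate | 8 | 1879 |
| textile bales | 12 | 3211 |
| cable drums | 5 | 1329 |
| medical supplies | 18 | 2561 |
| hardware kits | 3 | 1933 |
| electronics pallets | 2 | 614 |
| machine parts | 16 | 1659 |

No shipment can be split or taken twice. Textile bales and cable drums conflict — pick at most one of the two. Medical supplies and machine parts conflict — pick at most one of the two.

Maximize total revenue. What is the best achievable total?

7637

Density check — hardware kits 644.33, electronics pallets 307.00, textile bales 267.58, cable drums 265.80 are the best per m³.
Taking plastic granulate + textile bales + hardware kits + electronics pallets: 25 m³ used, 7637 in revenue.
The closest alternative, plastic granulate + textile bales + hardware kits, reaches only 7023.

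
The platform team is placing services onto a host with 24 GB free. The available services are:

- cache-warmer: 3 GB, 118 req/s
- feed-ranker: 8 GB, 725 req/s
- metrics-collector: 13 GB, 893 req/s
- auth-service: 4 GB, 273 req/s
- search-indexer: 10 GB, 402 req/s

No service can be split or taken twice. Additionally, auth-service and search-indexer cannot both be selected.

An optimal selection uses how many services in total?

The maximum throughput within 24 GB is 1736.
cache-warmer + feed-ranker + metrics-collector hits 1736 at 24 GB.
All optima have 3 services.

3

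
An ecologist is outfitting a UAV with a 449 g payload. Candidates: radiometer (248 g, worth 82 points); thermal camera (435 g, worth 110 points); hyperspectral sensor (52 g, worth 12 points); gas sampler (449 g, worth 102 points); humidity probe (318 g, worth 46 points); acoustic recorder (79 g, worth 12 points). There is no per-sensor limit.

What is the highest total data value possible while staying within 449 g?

118

The ratio ordering already packs tightly: radiometer + 3×hyperspectral sensor, 404 g, 118.
No other feasible combination exceeds 118.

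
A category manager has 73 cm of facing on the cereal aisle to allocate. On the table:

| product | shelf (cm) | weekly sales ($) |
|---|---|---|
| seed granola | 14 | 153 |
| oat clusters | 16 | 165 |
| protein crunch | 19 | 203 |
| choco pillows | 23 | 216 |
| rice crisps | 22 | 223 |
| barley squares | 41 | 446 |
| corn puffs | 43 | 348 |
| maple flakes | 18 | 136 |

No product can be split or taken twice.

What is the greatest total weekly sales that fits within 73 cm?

764

Best packing: seed granola + oat clusters + barley squares — 71 cm, 764 total.
No other feasible combination exceeds 764.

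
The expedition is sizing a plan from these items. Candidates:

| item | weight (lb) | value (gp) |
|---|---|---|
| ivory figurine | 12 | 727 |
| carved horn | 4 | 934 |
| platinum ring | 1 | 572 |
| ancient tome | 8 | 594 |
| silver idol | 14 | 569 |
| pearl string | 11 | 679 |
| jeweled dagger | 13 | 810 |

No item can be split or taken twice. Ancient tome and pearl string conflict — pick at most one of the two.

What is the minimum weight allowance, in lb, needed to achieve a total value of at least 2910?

Need the lightest bundle worth ≥ 2910.
carved horn + platinum ring + ancient tome + jeweled dagger reaches 2910 using 26 lb.
Any bundle with less than 26 lb falls short of 2910.

26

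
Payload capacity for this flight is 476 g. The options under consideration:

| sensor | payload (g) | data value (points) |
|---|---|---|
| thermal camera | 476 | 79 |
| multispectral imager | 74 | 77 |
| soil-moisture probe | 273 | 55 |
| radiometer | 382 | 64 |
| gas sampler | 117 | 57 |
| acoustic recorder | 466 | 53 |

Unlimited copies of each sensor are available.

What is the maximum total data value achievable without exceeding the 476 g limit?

462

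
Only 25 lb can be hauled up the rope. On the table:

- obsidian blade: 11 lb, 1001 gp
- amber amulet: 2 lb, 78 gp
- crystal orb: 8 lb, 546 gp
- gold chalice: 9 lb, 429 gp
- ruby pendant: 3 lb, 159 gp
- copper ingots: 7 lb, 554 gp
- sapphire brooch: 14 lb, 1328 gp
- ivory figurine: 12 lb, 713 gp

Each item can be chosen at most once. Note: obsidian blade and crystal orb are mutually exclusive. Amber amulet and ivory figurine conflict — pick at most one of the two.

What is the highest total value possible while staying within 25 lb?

Obsidian blade + sapphire brooch uses 25 of the 25 lb and totals 2329.
Runner-up ruby pendant + copper ingots + sapphire brooch tops out at 2041.

2329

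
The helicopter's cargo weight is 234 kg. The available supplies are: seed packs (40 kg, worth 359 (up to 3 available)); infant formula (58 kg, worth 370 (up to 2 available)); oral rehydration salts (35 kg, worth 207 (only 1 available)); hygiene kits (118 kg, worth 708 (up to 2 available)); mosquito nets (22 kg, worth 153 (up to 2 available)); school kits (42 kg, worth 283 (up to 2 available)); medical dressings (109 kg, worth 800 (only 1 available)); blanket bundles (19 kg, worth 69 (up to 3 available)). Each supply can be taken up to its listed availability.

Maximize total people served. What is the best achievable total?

Ranking by ratio (people served/kg): seed packs 8.97, medical dressings 7.34, mosquito nets 6.95.
The ratio ordering already packs tightly: 3×seed packs + medical dressings, 229 kg, 1877.

1877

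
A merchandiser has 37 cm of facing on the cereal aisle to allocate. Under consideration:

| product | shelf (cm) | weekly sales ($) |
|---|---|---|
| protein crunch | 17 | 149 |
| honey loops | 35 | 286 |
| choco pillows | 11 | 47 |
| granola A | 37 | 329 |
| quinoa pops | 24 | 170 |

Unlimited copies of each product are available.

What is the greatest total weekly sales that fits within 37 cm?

By weekly sales per cm: granola A 8.89, protein crunch 8.76, honey loops 8.17 lead.
The ratio ordering already packs tightly: granola A, 37 cm, 329.
That's the maximum — no swap from here does better than 329.

329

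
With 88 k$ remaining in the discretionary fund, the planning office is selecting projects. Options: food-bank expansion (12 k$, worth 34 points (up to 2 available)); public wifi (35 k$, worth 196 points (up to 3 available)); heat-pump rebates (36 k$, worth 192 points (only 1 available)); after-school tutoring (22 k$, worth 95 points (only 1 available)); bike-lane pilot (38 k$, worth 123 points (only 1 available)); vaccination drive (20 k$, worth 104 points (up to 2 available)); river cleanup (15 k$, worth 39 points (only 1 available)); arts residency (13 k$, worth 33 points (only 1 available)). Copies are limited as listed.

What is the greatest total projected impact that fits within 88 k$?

438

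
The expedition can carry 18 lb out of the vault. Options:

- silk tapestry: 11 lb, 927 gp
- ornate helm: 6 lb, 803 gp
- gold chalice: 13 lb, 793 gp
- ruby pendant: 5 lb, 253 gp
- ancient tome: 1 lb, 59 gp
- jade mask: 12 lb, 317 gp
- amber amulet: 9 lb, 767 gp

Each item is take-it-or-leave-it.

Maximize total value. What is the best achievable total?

1789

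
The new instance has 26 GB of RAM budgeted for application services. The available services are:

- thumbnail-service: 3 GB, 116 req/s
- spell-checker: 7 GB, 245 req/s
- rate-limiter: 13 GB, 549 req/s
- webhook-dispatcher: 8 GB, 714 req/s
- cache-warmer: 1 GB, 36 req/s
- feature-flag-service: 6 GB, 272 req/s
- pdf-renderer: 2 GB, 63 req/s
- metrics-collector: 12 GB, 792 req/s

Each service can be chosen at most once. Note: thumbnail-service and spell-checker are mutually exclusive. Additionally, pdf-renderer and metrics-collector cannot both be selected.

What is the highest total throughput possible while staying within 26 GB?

Best packing: webhook-dispatcher + feature-flag-service + metrics-collector — 26 GB, 1778 total.

1778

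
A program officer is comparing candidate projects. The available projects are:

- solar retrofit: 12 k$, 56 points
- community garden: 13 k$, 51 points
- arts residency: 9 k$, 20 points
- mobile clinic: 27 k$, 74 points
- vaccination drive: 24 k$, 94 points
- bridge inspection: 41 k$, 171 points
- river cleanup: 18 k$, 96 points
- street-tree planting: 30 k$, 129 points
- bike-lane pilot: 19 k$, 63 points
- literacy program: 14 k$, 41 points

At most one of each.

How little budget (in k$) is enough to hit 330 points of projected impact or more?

Need the lightest bundle worth ≥ 330.
Taking solar retrofit + community garden + river cleanup + street-tree planting gives 332 (≥ 330) for 73 k$.
No combination under 73 k$ hits 330.

73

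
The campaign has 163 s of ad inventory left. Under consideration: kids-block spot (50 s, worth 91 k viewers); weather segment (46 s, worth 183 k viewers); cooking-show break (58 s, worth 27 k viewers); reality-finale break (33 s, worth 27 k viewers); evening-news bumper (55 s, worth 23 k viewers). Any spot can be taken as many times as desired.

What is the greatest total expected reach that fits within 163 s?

549

Taking 3×weather segment: 138 s used, 549 in expected reach.
That's the maximum — no swap from here does better than 549.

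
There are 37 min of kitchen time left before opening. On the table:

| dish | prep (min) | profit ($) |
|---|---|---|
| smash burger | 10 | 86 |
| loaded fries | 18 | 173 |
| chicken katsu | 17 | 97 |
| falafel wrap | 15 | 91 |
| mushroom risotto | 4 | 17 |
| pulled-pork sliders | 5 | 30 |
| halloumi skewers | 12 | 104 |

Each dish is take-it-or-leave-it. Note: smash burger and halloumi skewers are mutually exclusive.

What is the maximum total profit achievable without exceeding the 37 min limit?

307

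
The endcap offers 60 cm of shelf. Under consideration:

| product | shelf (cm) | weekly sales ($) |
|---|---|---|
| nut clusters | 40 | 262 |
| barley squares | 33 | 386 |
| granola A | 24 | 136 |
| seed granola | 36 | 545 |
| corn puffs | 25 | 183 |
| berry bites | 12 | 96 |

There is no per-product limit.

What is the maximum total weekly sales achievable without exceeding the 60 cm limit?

737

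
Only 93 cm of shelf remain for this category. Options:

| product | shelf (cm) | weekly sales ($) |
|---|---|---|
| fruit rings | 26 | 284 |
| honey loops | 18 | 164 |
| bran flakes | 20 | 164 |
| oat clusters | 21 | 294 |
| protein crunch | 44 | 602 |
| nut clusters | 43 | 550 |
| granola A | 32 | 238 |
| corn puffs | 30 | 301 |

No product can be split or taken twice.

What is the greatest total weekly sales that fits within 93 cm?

Density check — oat clusters 14.00, protein crunch 13.68, nut clusters 12.79 are the best per cm.
Best packing: fruit rings + oat clusters + protein crunch — 91 cm, 1180 total.

1180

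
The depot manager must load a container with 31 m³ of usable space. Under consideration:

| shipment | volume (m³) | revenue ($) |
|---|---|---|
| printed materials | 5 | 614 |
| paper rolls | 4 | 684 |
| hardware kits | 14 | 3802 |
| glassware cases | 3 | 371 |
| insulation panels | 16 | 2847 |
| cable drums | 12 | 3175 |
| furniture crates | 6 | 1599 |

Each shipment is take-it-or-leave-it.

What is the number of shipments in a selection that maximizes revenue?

Optimal total is 7661.
One optimal bundle: paper rolls + hardware kits + cable drums (30 m³).
All optima have 3 shipments.

3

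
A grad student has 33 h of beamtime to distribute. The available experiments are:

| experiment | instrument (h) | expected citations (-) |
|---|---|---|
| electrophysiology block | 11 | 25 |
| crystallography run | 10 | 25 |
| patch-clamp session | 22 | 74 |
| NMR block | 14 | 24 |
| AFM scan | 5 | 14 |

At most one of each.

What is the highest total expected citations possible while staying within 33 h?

99

By expected citations per h: patch-clamp session 3.36, AFM scan 2.80, crystallography run 2.50 lead.
Filling by ratio: patch-clamp session + AFM scan for 88, with 6 h left unused.
The 5 h tied up in AFM scan is better spent on electrophysiology block — total rises to 99 (33 h).
No other feasible combination exceeds 99.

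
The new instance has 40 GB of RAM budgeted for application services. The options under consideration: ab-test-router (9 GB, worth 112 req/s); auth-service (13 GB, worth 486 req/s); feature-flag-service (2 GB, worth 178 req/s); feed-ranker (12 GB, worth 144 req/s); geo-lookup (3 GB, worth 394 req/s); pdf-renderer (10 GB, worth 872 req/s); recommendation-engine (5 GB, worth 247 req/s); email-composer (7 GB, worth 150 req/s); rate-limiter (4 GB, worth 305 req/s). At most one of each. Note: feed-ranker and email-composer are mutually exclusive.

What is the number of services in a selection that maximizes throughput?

6

Optimal total is 2482.
One optimal bundle: auth-service + feature-flag-service + geo-lookup + pdf-renderer + recommendation-engine + rate-limiter (37 GB).
Every optimal selection uses 6 services.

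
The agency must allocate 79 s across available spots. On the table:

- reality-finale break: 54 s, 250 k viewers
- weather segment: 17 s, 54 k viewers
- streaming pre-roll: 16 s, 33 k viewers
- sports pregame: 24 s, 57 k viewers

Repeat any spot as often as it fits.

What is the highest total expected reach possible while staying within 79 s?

By expected reach per s: reality-finale break 4.63, weather segment 3.18, sports pregame 2.38 lead.
Filling by ratio: reality-finale break + weather segment for 304, with 8 s left unused.
The 17 s tied up in weather segment is better spent on sports pregame — total rises to 307 (78 s).
Every other selection either busts 79 s or fails to beat 307.

307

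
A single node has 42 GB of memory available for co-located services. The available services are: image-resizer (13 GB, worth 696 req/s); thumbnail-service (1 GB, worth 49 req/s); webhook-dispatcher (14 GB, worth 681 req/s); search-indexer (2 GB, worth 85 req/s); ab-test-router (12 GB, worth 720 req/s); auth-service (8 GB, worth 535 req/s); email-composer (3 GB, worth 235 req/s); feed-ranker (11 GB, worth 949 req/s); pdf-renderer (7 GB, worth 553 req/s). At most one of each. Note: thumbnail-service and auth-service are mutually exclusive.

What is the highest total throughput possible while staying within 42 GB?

2992

Density check — feed-ranker 86.27, pdf-renderer 79.00, email-composer 78.33, auth-service 66.88 are the best per GB.
Best packing: ab-test-router + auth-service + email-composer + feed-ranker + pdf-renderer — 41 GB, 2992 total.
That's the maximum — no feasible swap from here does better than 2992.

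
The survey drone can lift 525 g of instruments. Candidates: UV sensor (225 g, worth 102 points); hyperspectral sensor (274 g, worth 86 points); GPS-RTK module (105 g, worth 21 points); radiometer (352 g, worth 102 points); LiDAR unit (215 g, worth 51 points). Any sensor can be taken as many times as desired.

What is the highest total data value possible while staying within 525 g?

204

By data value per g: UV sensor 0.45, hyperspectral sensor 0.31, radiometer 0.29, LiDAR unit 0.24 lead.
The ratio ordering already packs tightly: 2×UV sensor, 450 g, 204.
No other feasible combination exceeds 204.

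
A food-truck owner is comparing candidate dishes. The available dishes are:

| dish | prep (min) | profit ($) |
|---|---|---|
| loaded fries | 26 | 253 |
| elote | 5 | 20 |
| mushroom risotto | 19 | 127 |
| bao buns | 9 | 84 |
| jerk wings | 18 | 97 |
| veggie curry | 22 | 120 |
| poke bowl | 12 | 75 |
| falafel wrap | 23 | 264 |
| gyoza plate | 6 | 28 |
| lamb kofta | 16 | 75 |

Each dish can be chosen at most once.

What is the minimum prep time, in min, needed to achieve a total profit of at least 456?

Look for the lowest-prep combination reaching 456.
loaded fries + falafel wrap: 517 profit at 49 min.
Any bundle with less than 49 min falls short of 456.

49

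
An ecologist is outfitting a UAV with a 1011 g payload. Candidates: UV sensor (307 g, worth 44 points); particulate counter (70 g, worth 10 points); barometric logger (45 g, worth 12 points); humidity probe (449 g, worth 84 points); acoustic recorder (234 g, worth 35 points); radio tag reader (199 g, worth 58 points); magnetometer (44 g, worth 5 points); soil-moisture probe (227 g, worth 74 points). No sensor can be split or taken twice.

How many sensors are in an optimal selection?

5

Optimal total is 238.
particulate counter + barometric logger + humidity probe + radio tag reader + soil-moisture probe hits 238 at 990 g.
Any selection reaching 238 contains exactly 5 sensors.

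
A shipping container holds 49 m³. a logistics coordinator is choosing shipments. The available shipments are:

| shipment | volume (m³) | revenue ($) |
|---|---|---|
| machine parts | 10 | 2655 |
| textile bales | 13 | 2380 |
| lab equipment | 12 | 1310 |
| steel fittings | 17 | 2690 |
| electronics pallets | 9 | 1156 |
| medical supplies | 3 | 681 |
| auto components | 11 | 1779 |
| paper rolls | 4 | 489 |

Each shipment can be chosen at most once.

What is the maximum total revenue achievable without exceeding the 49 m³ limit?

8895

The ratio heuristic lands on machine parts + textile bales + electronics pallets + medical supplies + auto components (8651) but leaves 3 m³ idle.
Dropping electronics pallets and auto components frees 20 m³; slotting in steel fittings + paper rolls (21 m³) lifts the total to 8895 at 47 m³.
Every other selection either busts 49 m³ or fails to beat 8895.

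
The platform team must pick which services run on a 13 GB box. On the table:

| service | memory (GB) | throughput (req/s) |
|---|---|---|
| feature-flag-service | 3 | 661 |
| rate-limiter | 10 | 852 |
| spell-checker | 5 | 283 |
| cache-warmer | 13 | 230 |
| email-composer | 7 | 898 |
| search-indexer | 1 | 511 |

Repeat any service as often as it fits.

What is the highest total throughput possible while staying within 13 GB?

The ratio ordering already packs tightly: 13×search-indexer, 13 GB, 6643.
No other feasible combination exceeds 6643.

6643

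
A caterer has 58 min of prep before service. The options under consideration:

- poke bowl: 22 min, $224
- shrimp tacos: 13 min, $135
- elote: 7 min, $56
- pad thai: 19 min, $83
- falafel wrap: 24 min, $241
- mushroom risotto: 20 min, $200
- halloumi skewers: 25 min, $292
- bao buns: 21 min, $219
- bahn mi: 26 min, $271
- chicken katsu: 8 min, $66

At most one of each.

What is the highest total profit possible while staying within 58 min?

627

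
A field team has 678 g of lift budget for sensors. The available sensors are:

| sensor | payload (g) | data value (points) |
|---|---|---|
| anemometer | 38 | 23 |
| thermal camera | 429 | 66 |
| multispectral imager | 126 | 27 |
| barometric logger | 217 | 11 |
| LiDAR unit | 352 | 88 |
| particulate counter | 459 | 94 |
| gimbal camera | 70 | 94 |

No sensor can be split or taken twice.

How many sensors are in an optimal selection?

The maximum data value within 678 g is 232.
anemometer + multispectral imager + LiDAR unit + gimbal camera hits 232 at 586 g.
Any selection reaching 232 contains exactly 4 sensors.

4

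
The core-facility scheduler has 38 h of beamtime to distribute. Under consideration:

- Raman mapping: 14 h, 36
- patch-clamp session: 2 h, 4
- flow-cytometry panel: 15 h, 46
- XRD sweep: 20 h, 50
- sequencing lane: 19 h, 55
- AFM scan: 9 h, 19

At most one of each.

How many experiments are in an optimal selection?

Optimal total is 105.
One optimal bundle: patch-clamp session + flow-cytometry panel + sequencing lane (36 h).
Any selection reaching 105 contains exactly 3 experiments.

3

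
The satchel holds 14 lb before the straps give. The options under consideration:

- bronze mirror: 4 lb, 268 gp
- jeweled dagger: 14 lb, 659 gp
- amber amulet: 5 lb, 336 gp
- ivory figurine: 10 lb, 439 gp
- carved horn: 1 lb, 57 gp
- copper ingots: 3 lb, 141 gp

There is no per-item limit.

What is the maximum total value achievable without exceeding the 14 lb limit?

Ranking by ratio (value/lb): amber amulet 67.20, bronze mirror 67.00, carved horn 57.00.
Best packing: bronze mirror + 2×amber amulet — 14 lb, 940 total.
Every other selection either busts 14 lb or fails to beat 940.

940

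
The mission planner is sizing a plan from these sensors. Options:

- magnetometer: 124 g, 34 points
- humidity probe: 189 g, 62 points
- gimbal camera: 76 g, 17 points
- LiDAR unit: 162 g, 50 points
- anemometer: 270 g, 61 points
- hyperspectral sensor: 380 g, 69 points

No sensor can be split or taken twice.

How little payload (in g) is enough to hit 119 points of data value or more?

Minimise g subject to total data value ≥ 119.
Taking humidity probe + gimbal camera + LiDAR unit gives 129 (≥ 119) for 427 g.
No combination under 427 g hits 119.

427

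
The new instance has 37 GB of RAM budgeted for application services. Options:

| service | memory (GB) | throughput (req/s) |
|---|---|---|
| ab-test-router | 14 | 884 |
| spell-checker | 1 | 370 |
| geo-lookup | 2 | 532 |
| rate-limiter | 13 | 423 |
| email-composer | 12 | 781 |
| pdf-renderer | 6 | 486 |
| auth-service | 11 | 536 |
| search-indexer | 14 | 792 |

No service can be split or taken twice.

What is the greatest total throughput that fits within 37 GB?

3064

A density-first pass picks ab-test-router + spell-checker + geo-lookup + email-composer + pdf-renderer — 3053 at 35 GB.
Dropping email-composer frees 12 GB; slotting in search-indexer (14 GB) lifts the total to 3064 at 37 GB.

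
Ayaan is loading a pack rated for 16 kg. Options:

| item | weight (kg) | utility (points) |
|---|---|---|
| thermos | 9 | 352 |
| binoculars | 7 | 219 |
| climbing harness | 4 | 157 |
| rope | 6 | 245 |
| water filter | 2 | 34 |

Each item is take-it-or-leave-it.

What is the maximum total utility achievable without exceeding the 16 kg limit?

Ranking by ratio (utility/kg): rope 40.83, climbing harness 39.25, thermos 39.11, binoculars 31.29.
Greedy by ratio would take climbing harness + rope + water filter: 12 kg used, total 436.
Replace climbing harness and water filter with thermos: the trade gains 161 net, giving 597 at 15 kg.

597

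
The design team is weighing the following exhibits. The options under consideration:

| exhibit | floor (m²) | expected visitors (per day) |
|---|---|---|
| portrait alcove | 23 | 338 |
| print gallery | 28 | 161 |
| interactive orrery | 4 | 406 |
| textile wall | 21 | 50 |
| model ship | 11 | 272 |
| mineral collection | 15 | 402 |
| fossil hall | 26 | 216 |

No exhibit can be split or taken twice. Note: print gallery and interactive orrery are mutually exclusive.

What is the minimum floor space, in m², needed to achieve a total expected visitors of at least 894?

Need the lightest bundle worth ≥ 894.
interactive orrery + model ship + mineral collection: 1080 expected visitors at 30 m².
Any bundle with less than 30 m² falls short of 894.

30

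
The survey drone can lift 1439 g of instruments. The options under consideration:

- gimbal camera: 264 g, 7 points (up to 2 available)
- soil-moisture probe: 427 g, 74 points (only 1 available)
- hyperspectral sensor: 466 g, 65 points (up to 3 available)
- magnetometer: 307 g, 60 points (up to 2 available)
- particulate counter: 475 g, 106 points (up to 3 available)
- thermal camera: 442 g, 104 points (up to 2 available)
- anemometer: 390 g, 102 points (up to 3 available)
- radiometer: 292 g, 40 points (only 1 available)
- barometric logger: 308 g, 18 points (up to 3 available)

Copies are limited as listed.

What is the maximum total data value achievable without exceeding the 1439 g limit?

Taking the top-ratio sensors first gives gimbal camera + 3×anemometer for 313 (1434 g).
Replace gimbal camera and anemometer with 2×magnetometer: the trade gains 11 net, giving 324 at 1394 g.

324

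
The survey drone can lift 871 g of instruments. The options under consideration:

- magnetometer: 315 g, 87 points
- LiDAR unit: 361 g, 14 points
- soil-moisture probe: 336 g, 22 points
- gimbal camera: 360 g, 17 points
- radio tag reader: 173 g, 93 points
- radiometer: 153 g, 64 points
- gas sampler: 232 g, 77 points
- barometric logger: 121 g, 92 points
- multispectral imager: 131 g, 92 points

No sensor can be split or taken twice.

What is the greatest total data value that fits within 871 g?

Taking radio tag reader + radiometer + gas sampler + barometric logger + multispectral imager: 810 g used, 418 in data value.
Next best is magnetometer + radio tag reader + barometric logger + multispectral imager at 364 (740 g) — short by 54.

418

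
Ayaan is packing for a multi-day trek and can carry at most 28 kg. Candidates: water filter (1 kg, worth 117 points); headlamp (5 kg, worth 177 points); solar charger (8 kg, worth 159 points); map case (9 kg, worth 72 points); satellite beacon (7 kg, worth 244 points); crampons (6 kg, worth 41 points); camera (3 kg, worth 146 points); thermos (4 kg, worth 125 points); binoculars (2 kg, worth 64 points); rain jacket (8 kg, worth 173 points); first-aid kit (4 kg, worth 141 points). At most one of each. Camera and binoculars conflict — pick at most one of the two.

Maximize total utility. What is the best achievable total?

998

Taking water filter + headlamp + satellite beacon + camera + rain jacket + first-aid kit: 28 kg used, 998 in utility.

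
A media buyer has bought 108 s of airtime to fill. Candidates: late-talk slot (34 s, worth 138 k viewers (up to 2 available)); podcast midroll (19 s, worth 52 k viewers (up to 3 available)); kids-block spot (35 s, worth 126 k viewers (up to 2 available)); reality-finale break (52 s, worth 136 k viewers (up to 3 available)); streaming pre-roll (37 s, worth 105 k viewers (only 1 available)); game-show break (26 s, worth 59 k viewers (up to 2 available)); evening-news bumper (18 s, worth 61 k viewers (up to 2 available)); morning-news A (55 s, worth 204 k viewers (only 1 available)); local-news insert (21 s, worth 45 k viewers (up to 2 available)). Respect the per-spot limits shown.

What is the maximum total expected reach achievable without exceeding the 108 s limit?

403

Filling by ratio: 2×late-talk slot + kids-block spot for 402, with 5 s left unused.
Replace late-talk slot and kids-block spot with evening-news bumper + morning-news A: the trade gains 1 net, giving 403 at 107 s.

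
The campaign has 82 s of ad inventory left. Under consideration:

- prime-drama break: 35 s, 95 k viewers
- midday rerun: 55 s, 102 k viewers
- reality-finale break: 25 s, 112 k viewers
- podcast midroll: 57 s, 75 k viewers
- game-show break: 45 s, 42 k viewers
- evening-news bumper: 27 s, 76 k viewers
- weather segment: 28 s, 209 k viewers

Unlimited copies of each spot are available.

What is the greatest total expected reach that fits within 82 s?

The ratio ordering already packs tightly: reality-finale break + 2×weather segment, 81 s, 530.

530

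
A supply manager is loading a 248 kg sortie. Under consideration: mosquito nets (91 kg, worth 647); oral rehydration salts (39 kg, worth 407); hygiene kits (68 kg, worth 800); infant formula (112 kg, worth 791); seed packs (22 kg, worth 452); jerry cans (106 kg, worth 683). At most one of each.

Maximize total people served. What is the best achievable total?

2450

A density-first pass picks mosquito nets + oral rehydration salts + hygiene kits + seed packs — 2306 at 220 kg.
Dropping mosquito nets frees 91 kg; slotting in infant formula (112 kg) lifts the total to 2450 at 241 kg.
Runner-up oral rehydration salts + hygiene kits + seed packs + jerry cans tops out at 2342.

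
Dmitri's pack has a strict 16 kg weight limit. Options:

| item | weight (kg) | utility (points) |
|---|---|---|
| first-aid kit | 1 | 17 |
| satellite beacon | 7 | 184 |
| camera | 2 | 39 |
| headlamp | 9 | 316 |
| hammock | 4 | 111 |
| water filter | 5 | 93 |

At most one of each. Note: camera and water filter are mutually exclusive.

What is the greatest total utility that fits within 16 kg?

500

A density-first pass picks first-aid kit + camera + headlamp + hammock — 483 at 16 kg.
The 7 kg tied up in first-aid kit and camera and hammock is better spent on satellite beacon — total rises to 500 (16 kg).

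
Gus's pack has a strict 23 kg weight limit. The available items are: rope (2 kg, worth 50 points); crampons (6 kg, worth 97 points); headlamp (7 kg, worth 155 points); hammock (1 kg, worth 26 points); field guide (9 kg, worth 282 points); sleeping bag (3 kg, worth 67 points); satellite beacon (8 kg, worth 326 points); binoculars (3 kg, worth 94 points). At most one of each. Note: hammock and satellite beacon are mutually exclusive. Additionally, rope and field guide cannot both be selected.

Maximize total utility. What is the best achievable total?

By utility per kg: satellite beacon 40.75, field guide 31.33, binoculars 31.33, hammock 26.00 lead.
Best packing: field guide + sleeping bag + satellite beacon + binoculars — 23 kg, 769 total.

769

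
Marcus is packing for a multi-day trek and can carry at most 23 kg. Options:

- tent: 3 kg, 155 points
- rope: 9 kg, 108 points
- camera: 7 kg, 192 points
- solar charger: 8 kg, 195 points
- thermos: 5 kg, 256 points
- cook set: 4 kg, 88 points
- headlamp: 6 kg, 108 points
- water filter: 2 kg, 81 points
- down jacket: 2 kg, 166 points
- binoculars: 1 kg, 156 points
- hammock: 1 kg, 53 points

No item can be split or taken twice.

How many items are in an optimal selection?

7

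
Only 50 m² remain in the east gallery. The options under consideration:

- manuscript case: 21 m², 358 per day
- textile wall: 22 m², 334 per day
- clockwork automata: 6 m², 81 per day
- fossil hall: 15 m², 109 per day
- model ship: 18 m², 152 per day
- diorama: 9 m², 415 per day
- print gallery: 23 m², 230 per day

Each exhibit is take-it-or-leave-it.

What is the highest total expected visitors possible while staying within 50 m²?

Greedy by ratio would take manuscript case + clockwork automata + diorama: 36 m² used, total 854.
Dropping clockwork automata frees 6 m²; slotting in model ship (18 m²) lifts the total to 925 at 48 m².
That's the maximum — no swap from here does better than 925.

925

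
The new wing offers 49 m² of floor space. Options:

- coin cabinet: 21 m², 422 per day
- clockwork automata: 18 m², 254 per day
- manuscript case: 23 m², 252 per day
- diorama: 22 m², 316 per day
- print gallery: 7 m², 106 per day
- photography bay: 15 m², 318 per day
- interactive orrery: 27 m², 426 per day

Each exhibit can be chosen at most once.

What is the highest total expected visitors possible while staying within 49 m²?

850

Taking the top-ratio exhibits first gives coin cabinet + print gallery + photography bay for 846 (43 m²).
Dropping coin cabinet frees 21 m²; slotting in interactive orrery (27 m²) lifts the total to 850 at 49 m².
Nothing else within 49 m² beats 850.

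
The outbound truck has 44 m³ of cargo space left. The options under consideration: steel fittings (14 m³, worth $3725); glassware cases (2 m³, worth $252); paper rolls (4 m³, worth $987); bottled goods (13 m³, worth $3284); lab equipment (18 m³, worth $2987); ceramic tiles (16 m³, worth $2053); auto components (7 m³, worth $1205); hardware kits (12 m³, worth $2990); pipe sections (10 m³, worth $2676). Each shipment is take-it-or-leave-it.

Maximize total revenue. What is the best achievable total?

10986

Greedy by ratio would take steel fittings + glassware cases + paper rolls + bottled goods + pipe sections: 43 m³ used, total 10924.
The 12 m³ tied up in glassware cases and pipe sections is better spent on hardware kits — total rises to 10986 (43 m³).
The spare 1 m³ is too small for any remaining shipment, and no exchange beats 10986.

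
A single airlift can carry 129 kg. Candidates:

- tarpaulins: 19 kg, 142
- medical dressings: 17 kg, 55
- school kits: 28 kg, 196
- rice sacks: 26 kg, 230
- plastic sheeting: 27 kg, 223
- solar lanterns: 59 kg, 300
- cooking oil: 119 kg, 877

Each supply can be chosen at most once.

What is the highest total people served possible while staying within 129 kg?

877

Filling by ratio: tarpaulins + medical dressings + school kits + rice sacks + plastic sheeting for 846, with 12 kg left unused.
A better packing is cooking oil: 119 kg, total 877.
The spare 10 kg is too small for any remaining supply, and no exchange beats 877.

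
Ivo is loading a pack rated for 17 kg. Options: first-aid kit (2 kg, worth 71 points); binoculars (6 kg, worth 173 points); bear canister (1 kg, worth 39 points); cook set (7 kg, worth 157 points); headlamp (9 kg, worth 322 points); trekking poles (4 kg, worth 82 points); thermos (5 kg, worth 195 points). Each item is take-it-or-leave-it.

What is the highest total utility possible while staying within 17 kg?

First-aid kit + bear canister + headlamp + thermos uses 17 of the 17 kg and totals 627.
Next best is first-aid kit + headlamp + thermos at 588 (16 kg) — short by 39.

627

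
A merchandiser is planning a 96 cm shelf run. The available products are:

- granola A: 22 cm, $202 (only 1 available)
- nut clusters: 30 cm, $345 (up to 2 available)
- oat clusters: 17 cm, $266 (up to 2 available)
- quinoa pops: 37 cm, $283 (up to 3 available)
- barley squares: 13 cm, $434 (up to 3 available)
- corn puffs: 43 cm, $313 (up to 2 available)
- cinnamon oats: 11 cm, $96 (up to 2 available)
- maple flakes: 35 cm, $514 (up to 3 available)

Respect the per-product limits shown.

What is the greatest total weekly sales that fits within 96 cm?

2082

Filling by ratio: granola A + 2×oat clusters + 3×barley squares for 2036, with 1 cm left unused.
The 39 cm tied up in granola A and oat clusters is better spent on maple flakes — total rises to 2082 (91 cm).
That's the maximum — no swap from here does better than 2082.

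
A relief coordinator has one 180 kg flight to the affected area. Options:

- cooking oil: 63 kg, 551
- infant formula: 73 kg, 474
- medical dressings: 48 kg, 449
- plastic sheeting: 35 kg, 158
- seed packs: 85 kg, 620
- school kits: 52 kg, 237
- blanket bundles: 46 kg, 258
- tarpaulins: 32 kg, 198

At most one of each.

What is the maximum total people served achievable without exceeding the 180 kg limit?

Density check — medical dressings 9.35, cooking oil 8.75, seed packs 7.29 are the best per kg.
The ratio heuristic lands on cooking oil + medical dressings + plastic sheeting + tarpaulins (1356) but leaves 2 kg idle.
Dropping medical dressings and plastic sheeting frees 83 kg; slotting in seed packs (85 kg) lifts the total to 1369 at 180 kg.
No other feasible combination exceeds 1369.

1369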